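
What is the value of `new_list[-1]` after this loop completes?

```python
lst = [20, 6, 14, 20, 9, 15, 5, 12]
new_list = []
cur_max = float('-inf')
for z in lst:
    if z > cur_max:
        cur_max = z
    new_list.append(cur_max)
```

Let's trace through this code step by step.

Initialize: lst = [20, 6, 14, 20, 9, 15, 5, 12]
Initialize: new_list = []
Initialize: cur_max = -inf
Entering loop: for z in lst:
After iteration 1: z = 20, new_list = [20], cur_max = 20
After iteration 2: z = 6, new_list = [20, 20], cur_max = 20
After iteration 3: z = 14, new_list = [20, 20, 20], cur_max = 20
After iteration 4: z = 20, new_list = [20, 20, 20, 20], cur_max = 20
After iteration 5: z = 9, new_list = [20, 20, 20, 20, 20], cur_max = 20
After iteration 6: z = 15, new_list = [20, 20, 20, 20, 20, 20], cur_max = 20
After iteration 7: z = 5, new_list = [20, 20, 20, 20, 20, 20, 20], cur_max = 20
After iteration 8: z = 12, new_list = [20, 20, 20, 20, 20, 20, 20, 20], cur_max = 20
Loop ends.
new_list[-1] = 20

Final answer: 20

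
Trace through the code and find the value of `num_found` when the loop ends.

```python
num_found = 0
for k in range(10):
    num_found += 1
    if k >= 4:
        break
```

Let's trace through this code step by step.

Initialize: num_found = 0
Entering loop: for k in range(10):
After iteration 1: k = 0, num_found = 1
After iteration 2: k = 1, num_found = 2
After iteration 3: k = 2, num_found = 3
After iteration 4: k = 3, num_found = 4
After iteration 5: k = 4, num_found = 5
Loop ends.

Final answer: 5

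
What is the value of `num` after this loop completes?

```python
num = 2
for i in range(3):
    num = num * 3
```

Let's trace through this code step by step.

Initialize: num = 2
Entering loop: for i in range(3):
After iteration 1: i = 0, num = 6
After iteration 2: i = 1, num = 18
After iteration 3: i = 2, num = 54
Loop ends.

Final answer: 54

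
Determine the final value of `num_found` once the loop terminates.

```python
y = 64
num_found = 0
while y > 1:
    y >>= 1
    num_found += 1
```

Let's trace through this code step by step.

Initialize: y = 64
Initialize: num_found = 0
Entering loop: while y > 1:
After iteration 1: y = 32, num_found = 1
After iteration 2: y = 16, num_found = 2
After iteration 3: y = 8, num_found = 3
After iteration 4: y = 4, num_found = 4
After iteration 5: y = 2, num_found = 5
After iteration 6: y = 1, num_found = 6
Loop ends.

Final answer: 6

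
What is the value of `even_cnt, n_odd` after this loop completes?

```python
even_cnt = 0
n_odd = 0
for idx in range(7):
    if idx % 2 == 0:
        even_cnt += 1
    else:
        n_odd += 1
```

Let's trace through this code step by step.

Initialize: even_cnt = 0
Initialize: n_odd = 0
Entering loop: for idx in range(7):
After iteration 1: idx = 0, even_cnt = 1, n_odd = 0
After iteration 2: idx = 1, even_cnt = 1, n_odd = 1
After iteration 3: idx = 2, even_cnt = 2, n_odd = 1
After iteration 4: idx = 3, even_cnt = 2, n_odd = 2
After iteration 5: idx = 4, even_cnt = 3, n_odd = 2
After iteration 6: idx = 5, even_cnt = 3, n_odd = 3
After iteration 7: idx = 6, even_cnt = 4, n_odd = 3
Loop ends.

Final answer: 4, 3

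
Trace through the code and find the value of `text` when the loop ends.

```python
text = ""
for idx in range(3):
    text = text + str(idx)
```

Let's trace through this code step by step.

Initialize: text = ''
Entering loop: for idx in range(3):
After iteration 1: idx = 0, text = '0'
After iteration 2: idx = 1, text = '01'
After iteration 3: idx = 2, text = '012'
Loop ends.

Final answer: '012'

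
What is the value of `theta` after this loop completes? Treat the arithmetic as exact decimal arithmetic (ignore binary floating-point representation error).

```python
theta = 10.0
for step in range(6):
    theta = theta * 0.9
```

Let's trace through this code step by step.

Initialize: theta = 10.0
Entering loop: for step in range(6):
After iteration 1: step = 0, theta = 9.0
After iteration 2: step = 1, theta = 8.1
After iteration 3: step = 2, theta = 7.29
After iteration 4: step = 3, theta = 6.561
After iteration 5: step = 4, theta = 5.9049
After iteration 6: step = 5, theta = 5.31441
Loop ends.

Final answer: 5.31441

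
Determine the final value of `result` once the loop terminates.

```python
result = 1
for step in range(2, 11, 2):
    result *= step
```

Let's trace through this code step by step.

Initialize: result = 1
Entering loop: for step in range(2, 11, 2):
After iteration 1: step = 2, result = 2
After iteration 2: step = 4, result = 8
After iteration 3: step = 6, result = 48
After iteration 4: step = 8, result = 384
After iteration 5: step = 10, result = 3840
Loop ends.

Final answer: 3840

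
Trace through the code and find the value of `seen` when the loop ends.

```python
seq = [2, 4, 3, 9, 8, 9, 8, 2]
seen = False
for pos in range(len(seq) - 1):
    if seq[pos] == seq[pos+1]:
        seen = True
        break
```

Let's trace through this code step by step.

Initialize: seq = [2, 4, 3, 9, 8, 9, 8, 2]
Initialize: seen = False
Entering loop: for pos in range(len(seq) - 1):
After iteration 1: pos = 0, seen = False
After iteration 2: pos = 1, seen = False
After iteration 3: pos = 2, seen = False
After iteration 4: pos = 3, seen = False
After iteration 5: pos = 4, seen = False
After iteration 6: pos = 5, seen = False
After iteration 7: pos = 6, seen = False
Loop ends.

Final answer: False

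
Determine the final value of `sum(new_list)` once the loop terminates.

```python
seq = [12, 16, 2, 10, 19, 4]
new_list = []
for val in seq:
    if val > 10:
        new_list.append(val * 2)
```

Let's trace through this code step by step.

Initialize: seq = [12, 16, 2, 10, 19, 4]
Initialize: new_list = []
Entering loop: for val in seq:
After iteration 1: val = 12, new_list = [24]
After iteration 2: val = 16, new_list = [24, 32]
After iteration 3: val = 2, new_list = [24, 32]
After iteration 4: val = 10, new_list = [24, 32]
After iteration 5: val = 19, new_list = [24, 32, 38]
After iteration 6: val = 4, new_list = [24, 32, 38]
Loop ends.
sum(new_list) = 94

Final answer: 94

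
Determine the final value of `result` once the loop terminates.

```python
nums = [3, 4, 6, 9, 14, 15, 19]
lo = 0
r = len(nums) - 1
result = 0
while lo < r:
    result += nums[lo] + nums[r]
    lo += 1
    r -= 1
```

Let's trace through this code step by step.

Initialize: nums = [3, 4, 6, 9, 14, 15, 19]
Initialize: lo = 0
Initialize: r = 6
Initialize: result = 0
Entering loop: while lo < r:
After iteration 1: lo = 1, r = 5, result = 22
After iteration 2: lo = 2, r = 4, result = 41
After iteration 3: lo = 3, r = 3, result = 61
Loop ends.

Final answer: 61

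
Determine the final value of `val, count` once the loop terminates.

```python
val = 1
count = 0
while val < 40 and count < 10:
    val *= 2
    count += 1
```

Let's trace through this code step by step.

Initialize: val = 1
Initialize: count = 0
Entering loop: while val < 40 and count < 10:
After iteration 1: val = 2, count = 1
After iteration 2: val = 4, count = 2
After iteration 3: val = 8, count = 3
After iteration 4: val = 16, count = 4
After iteration 5: val = 32, count = 5
After iteration 6: val = 64, count = 6
Loop ends.

Final answer: 64, 6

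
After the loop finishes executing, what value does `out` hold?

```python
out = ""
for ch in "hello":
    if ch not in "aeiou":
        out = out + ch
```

Let's trace through this code step by step.

Initialize: out = ''
Entering loop: for ch in "hello":
After iteration 1: ch = 'h', out = 'h'
After iteration 2: ch = 'e', out = 'h'
After iteration 3: ch = 'l', out = 'hl'
After iteration 4: ch = 'l', out = 'hll'
After iteration 5: ch = 'o', out = 'hll'
Loop ends.

Final answer: 'hll'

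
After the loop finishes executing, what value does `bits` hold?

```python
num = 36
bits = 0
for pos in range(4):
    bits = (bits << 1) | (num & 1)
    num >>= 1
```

Let's trace through this code step by step.

Initialize: num = 36
Initialize: bits = 0
Entering loop: for pos in range(4):
After iteration 1: pos = 0, num = 18, bits = 0
After iteration 2: pos = 1, num = 9, bits = 0
After iteration 3: pos = 2, num = 4, bits = 1
After iteration 4: pos = 3, num = 2, bits = 2
Loop ends.

Final answer: 2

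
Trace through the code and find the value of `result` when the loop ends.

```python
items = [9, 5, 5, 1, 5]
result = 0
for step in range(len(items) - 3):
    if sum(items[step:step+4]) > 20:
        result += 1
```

Let's trace through this code step by step.

Initialize: items = [9, 5, 5, 1, 5]
Initialize: result = 0
Entering loop: for step in range(len(items) - 3):
After iteration 1: step = 0, result = 0
After iteration 2: step = 1, result = 0
Loop ends.

Final answer: 0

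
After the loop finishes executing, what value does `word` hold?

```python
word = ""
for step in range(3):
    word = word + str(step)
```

Let's trace through this code step by step.

Initialize: word = ''
Entering loop: for step in range(3):
After iteration 1: step = 0, word = '0'
After iteration 2: step = 1, word = '01'
After iteration 3: step = 2, word = '012'
Loop ends.

Final answer: '012'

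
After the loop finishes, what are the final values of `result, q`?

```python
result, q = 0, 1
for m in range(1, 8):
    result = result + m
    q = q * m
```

Let's trace through this code step by step.

Initialize: result = 0
Initialize: q = 1
Entering loop: for m in range(1, 8):
After iteration 1: m = 1, result = 1, q = 1
After iteration 2: m = 2, result = 3, q = 2
After iteration 3: m = 3, result = 6, q = 6
After iteration 4: m = 4, result = 10, q = 24
After iteration 5: m = 5, result = 15, q = 120
After iteration 6: m = 6, result = 21, q = 720
After iteration 7: m = 7, result = 28, q = 5040
Loop ends.

Final answer: 28, 5040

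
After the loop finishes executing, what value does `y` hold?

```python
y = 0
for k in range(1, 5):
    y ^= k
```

Let's trace through this code step by step.

Initialize: y = 0
Entering loop: for k in range(1, 5):
After iteration 1: k = 1, y = 1
After iteration 2: k = 2, y = 3
After iteration 3: k = 3, y = 0
After iteration 4: k = 4, y = 4
Loop ends.

Final answer: 4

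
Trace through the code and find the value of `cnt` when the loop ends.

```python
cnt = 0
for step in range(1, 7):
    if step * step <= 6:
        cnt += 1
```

Let's trace through this code step by step.

Initialize: cnt = 0
Entering loop: for step in range(1, 7):
After iteration 1: step = 1, cnt = 1
After iteration 2: step = 2, cnt = 2
After iteration 3: step = 3, cnt = 2
After iteration 4: step = 4, cnt = 2
After iteration 5: step = 5, cnt = 2
After iteration 6: step = 6, cnt = 2
Loop ends.

Final answer: 2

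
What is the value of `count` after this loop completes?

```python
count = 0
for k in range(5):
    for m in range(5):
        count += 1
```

Let's trace through this code step by step.

Initialize: count = 0
Entering loop: for k in range(5):
After iteration 1: k = 0, count = 5
After iteration 2: k = 1, count = 10
After iteration 3: k = 2, count = 15
After iteration 4: k = 3, count = 20
After iteration 5: k = 4, count = 25
Loop ends.

Final answer: 25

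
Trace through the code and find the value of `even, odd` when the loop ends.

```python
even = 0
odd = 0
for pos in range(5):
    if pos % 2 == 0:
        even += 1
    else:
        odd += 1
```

Let's trace through this code step by step.

Initialize: even = 0
Initialize: odd = 0
Entering loop: for pos in range(5):
After iteration 1: pos = 0, even = 1, odd = 0
After iteration 2: pos = 1, even = 1, odd = 1
After iteration 3: pos = 2, even = 2, odd = 1
After iteration 4: pos = 3, even = 2, odd = 2
After iteration 5: pos = 4, even = 3, odd = 2
Loop ends.

Final answer: 3, 2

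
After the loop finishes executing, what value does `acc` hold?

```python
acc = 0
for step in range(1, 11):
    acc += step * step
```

Let's trace through this code step by step.

Initialize: acc = 0
Entering loop: for step in range(1, 11):
After iteration 1: step = 1, acc = 1
After iteration 2: step = 2, acc = 5
After iteration 3: step = 3, acc = 14
After iteration 4: step = 4, acc = 30
After iteration 5: step = 5, acc = 55
After iteration 6: step = 6, acc = 91
After iteration 7: step = 7, acc = 140
After iteration 8: step = 8, acc = 204
After iteration 9: step = 9, acc = 285
After iteration 10: step = 10, acc = 385
Loop ends.

Final answer: 385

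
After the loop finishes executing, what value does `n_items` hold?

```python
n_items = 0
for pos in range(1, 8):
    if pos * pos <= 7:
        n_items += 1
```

Let's trace through this code step by step.

Initialize: n_items = 0
Entering loop: for pos in range(1, 8):
After iteration 1: pos = 1, n_items = 1
After iteration 2: pos = 2, n_items = 2
After iteration 3: pos = 3, n_items = 2
After iteration 4: pos = 4, n_items = 2
After iteration 5: pos = 5, n_items = 2
After iteration 6: pos = 6, n_items = 2
After iteration 7: pos = 7, n_items = 2
Loop ends.

Final answer: 2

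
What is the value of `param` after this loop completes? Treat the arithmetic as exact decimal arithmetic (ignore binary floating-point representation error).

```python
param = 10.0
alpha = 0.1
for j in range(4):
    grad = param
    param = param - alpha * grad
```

Let's trace through this code step by step.

Initialize: param = 10.0
Initialize: alpha = 0.1
Entering loop: for j in range(4):
After iteration 1: j = 0, param = 9.0, grad = 10.0
After iteration 2: j = 1, param = 8.1, grad = 9.0
After iteration 3: j = 2, param = 7.29, grad = 8.1
After iteration 4: j = 3, param = 6.561, grad = 7.29
Loop ends.

Final answer: 6.561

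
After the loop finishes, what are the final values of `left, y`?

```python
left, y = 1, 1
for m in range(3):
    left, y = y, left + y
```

Let's trace through this code step by step.

Initialize: left = 1
Initialize: y = 1
Entering loop: for m in range(3):
After iteration 1: m = 0, left = 1, y = 2
After iteration 2: m = 1, left = 2, y = 3
After iteration 3: m = 2, left = 3, y = 5
Loop ends.

Final answer: 3, 5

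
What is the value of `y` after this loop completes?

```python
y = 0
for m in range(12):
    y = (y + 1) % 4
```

Let's trace through this code step by step.

Initialize: y = 0
Entering loop: for m in range(12):
After iteration 1: m = 0, y = 1
After iteration 2: m = 1, y = 2
After iteration 3: m = 2, y = 3
After iteration 4: m = 3, y = 0
After iteration 5: m = 4, y = 1
After iteration 6: m = 5, y = 2
After iteration 7: m = 6, y = 3
After iteration 8: m = 7, y = 0
After iteration 9: m = 8, y = 1
After iteration 10: m = 9, y = 2
After iteration 11: m = 10, y = 3
After iteration 12: m = 11, y = 0
Loop ends.

Final answer: 0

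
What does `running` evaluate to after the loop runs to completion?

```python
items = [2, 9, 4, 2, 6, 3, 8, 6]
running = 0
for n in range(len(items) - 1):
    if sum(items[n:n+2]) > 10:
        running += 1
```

Let's trace through this code step by step.

Initialize: items = [2, 9, 4, 2, 6, 3, 8, 6]
Initialize: running = 0
Entering loop: for n in range(len(items) - 1):
After iteration 1: n = 0, running = 1
After iteration 2: n = 1, running = 2
After iteration 3: n = 2, running = 2
After iteration 4: n = 3, running = 2
After iteration 5: n = 4, running = 2
After iteration 6: n = 5, running = 3
After iteration 7: n = 6, running = 4
Loop ends.

Final answer: 4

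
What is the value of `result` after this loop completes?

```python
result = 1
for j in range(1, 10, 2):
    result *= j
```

Let's trace through this code step by step.

Initialize: result = 1
Entering loop: for j in range(1, 10, 2):
After iteration 1: j = 1, result = 1
After iteration 2: j = 3, result = 3
After iteration 3: j = 5, result = 15
After iteration 4: j = 7, result = 105
After iteration 5: j = 9, result = 945
Loop ends.

Final answer: 945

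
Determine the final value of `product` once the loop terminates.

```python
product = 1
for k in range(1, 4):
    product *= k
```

Let's trace through this code step by step.

Initialize: product = 1
Entering loop: for k in range(1, 4):
After iteration 1: k = 1, product = 1
After iteration 2: k = 2, product = 2
After iteration 3: k = 3, product = 6
Loop ends.

Final answer: 6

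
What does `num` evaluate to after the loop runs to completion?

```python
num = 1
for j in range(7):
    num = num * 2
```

Let's trace through this code step by step.

Initialize: num = 1
Entering loop: for j in range(7):
After iteration 1: j = 0, num = 2
After iteration 2: j = 1, num = 4
After iteration 3: j = 2, num = 8
After iteration 4: j = 3, num = 16
After iteration 5: j = 4, num = 32
After iteration 6: j = 5, num = 64
After iteration 7: j = 6, num = 128
Loop ends.

Final answer: 128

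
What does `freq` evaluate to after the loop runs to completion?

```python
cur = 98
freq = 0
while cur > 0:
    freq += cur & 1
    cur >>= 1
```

Let's trace through this code step by step.

Initialize: cur = 98
Initialize: freq = 0
Entering loop: while cur > 0:
After iteration 1: cur = 49, freq = 0
After iteration 2: cur = 24, freq = 1
After iteration 3: cur = 12, freq = 1
After iteration 4: cur = 6, freq = 1
After iteration 5: cur = 3, freq = 1
After iteration 6: cur = 1, freq = 2
After iteration 7: cur = 0, freq = 3
Loop ends.

Final answer: 3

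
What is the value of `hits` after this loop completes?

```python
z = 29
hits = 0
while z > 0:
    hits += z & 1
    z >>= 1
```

Let's trace through this code step by step.

Initialize: z = 29
Initialize: hits = 0
Entering loop: while z > 0:
After iteration 1: z = 14, hits = 1
After iteration 2: z = 7, hits = 1
After iteration 3: z = 3, hits = 2
After iteration 4: z = 1, hits = 3
After iteration 5: z = 0, hits = 4
Loop ends.

Final answer: 4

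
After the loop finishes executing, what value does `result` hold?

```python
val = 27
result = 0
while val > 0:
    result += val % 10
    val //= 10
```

Let's trace through this code step by step.

Initialize: val = 27
Initialize: result = 0
Entering loop: while val > 0:
After iteration 1: val = 2, result = 7
After iteration 2: val = 0, result = 9
Loop ends.

Final answer: 9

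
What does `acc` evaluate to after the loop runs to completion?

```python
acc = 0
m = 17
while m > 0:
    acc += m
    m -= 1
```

Let's trace through this code step by step.

Initialize: acc = 0
Initialize: m = 17
Entering loop: while m > 0:
After iteration 1: acc = 17, m = 16
After iteration 2: acc = 33, m = 15
After iteration 3: acc = 48, m = 14
After iteration 4: acc = 62, m = 13
After iteration 5: acc = 75, m = 12
After iteration 6: acc = 87, m = 11
After iteration 7: acc = 98, m = 10
After iteration 8: acc = 108, m = 9
After iteration 9: acc = 117, m = 8
After iteration 10: acc = 125, m = 7
After iteration 11: acc = 132, m = 6
After iteration 12: acc = 138, m = 5
After iteration 13: acc = 143, m = 4
After iteration 14: acc = 147, m = 3
After iteration 15: acc = 150, m = 2
After iteration 16: acc = 152, m = 1
After iteration 17: acc = 153, m = 0
Loop ends.

Final answer: 153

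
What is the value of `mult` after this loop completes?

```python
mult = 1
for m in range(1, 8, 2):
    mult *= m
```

Let's trace through this code step by step.

Initialize: mult = 1
Entering loop: for m in range(1, 8, 2):
After iteration 1: m = 1, mult = 1
After iteration 2: m = 3, mult = 3
After iteration 3: m = 5, mult = 15
After iteration 4: m = 7, mult = 105
Loop ends.

Final answer: 105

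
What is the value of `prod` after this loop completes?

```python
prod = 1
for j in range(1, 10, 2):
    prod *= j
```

Let's trace through this code step by step.

Initialize: prod = 1
Entering loop: for j in range(1, 10, 2):
After iteration 1: j = 1, prod = 1
After iteration 2: j = 3, prod = 3
After iteration 3: j = 5, prod = 15
After iteration 4: j = 7, prod = 105
After iteration 5: j = 9, prod = 945
Loop ends.

Final answer: 945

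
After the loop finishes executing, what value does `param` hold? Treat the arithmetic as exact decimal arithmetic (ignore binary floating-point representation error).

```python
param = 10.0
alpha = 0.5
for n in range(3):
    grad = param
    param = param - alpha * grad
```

Let's trace through this code step by step.

Initialize: param = 10.0
Initialize: alpha = 0.5
Entering loop: for n in range(3):
After iteration 1: n = 0, param = 5.0, grad = 10.0
After iteration 2: n = 1, param = 2.5, grad = 5.0
After iteration 3: n = 2, param = 1.25, grad = 2.5
Loop ends.

Final answer: 1.25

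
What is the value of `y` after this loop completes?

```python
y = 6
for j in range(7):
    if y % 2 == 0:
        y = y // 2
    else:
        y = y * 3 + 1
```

Let's trace through this code step by step.

Initialize: y = 6
Entering loop: for j in range(7):
After iteration 1: j = 0, y = 3
After iteration 2: j = 1, y = 10
After iteration 3: j = 2, y = 5
After iteration 4: j = 3, y = 16
After iteration 5: j = 4, y = 8
After iteration 6: j = 5, y = 4
After iteration 7: j = 6, y = 2
Loop ends.

Final answer: 2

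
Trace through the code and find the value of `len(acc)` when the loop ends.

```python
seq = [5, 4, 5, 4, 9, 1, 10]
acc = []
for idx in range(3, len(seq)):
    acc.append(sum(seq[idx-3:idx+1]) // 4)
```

Let's trace through this code step by step.

Initialize: seq = [5, 4, 5, 4, 9, 1, 10]
Initialize: acc = []
Entering loop: for idx in range(3, len(seq)):
After iteration 1: idx = 3, acc = [4]
After iteration 2: idx = 4, acc = [4, 5]
After iteration 3: idx = 5, acc = [4, 5, 4]
After iteration 4: idx = 6, acc = [4, 5, 4, 6]
Loop ends.
len(acc) = 4

Final answer: 4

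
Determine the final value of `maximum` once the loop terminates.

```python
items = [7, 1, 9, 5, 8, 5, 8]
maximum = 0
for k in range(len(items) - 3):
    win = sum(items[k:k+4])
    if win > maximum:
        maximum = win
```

Let's trace through this code step by step.

Initialize: items = [7, 1, 9, 5, 8, 5, 8]
Initialize: maximum = 0
Entering loop: for k in range(len(items) - 3):
After iteration 1: k = 0, maximum = 22, win = 22
After iteration 2: k = 1, maximum = 23, win = 23
After iteration 3: k = 2, maximum = 27, win = 27
After iteration 4: k = 3, maximum = 27, win = 26
Loop ends.

Final answer: 27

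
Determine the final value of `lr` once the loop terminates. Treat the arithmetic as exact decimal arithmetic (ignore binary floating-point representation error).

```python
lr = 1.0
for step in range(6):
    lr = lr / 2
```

Let's trace through this code step by step.

Initialize: lr = 1.0
Entering loop: for step in range(6):
After iteration 1: step = 0, lr = 0.5
After iteration 2: step = 1, lr = 0.25
After iteration 3: step = 2, lr = 0.125
After iteration 4: step = 3, lr = 0.0625
After iteration 5: step = 4, lr = 0.03125
After iteration 6: step = 5, lr = 0.015625
Loop ends.

Final answer: 0.015625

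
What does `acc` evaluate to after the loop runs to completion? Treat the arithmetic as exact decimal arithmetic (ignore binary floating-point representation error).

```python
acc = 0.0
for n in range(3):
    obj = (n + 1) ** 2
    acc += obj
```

Let's trace through this code step by step.

Initialize: acc = 0.0
Entering loop: for n in range(3):
After iteration 1: n = 0, acc = 1.0, obj = 1
After iteration 2: n = 1, acc = 5.0, obj = 4
After iteration 3: n = 2, acc = 14.0, obj = 9
Loop ends.

Final answer: 14.0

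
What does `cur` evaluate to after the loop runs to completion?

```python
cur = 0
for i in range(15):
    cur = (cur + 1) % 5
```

Let's trace through this code step by step.

Initialize: cur = 0
Entering loop: for i in range(15):
After iteration 1: i = 0, cur = 1
After iteration 2: i = 1, cur = 2
After iteration 3: i = 2, cur = 3
After iteration 4: i = 3, cur = 4
After iteration 5: i = 4, cur = 0
After iteration 6: i = 5, cur = 1
After iteration 7: i = 6, cur = 2
After iteration 8: i = 7, cur = 3
After iteration 9: i = 8, cur = 4
After iteration 10: i = 9, cur = 0
After iteration 11: i = 10, cur = 1
After iteration 12: i = 11, cur = 2
After iteration 13: i = 12, cur = 3
After iteration 14: i = 13, cur = 4
After iteration 15: i = 14, cur = 0
Loop ends.

Final answer: 0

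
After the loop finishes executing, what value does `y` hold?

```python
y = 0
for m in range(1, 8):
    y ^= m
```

Let's trace through this code step by step.

Initialize: y = 0
Entering loop: for m in range(1, 8):
After iteration 1: m = 1, y = 1
After iteration 2: m = 2, y = 3
After iteration 3: m = 3, y = 0
After iteration 4: m = 4, y = 4
After iteration 5: m = 5, y = 1
After iteration 6: m = 6, y = 7
After iteration 7: m = 7, y = 0
Loop ends.

Final answer: 0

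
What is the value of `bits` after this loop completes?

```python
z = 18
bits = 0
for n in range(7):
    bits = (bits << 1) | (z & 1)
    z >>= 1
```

Let's trace through this code step by step.

Initialize: z = 18
Initialize: bits = 0
Entering loop: for n in range(7):
After iteration 1: n = 0, z = 9, bits = 0
After iteration 2: n = 1, z = 4, bits = 1
After iteration 3: n = 2, z = 2, bits = 2
After iteration 4: n = 3, z = 1, bits = 4
After iteration 5: n = 4, z = 0, bits = 9
After iteration 6: n = 5, z = 0, bits = 18
After iteration 7: n = 6, z = 0, bits = 36
Loop ends.

Final answer: 36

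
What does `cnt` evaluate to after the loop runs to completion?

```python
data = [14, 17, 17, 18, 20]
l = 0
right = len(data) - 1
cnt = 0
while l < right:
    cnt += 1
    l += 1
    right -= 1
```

Let's trace through this code step by step.

Initialize: data = [14, 17, 17, 18, 20]
Initialize: l = 0
Initialize: right = 4
Initialize: cnt = 0
Entering loop: while l < right:
After iteration 1: l = 1, right = 3, cnt = 1
After iteration 2: l = 2, right = 2, cnt = 2
Loop ends.

Final answer: 2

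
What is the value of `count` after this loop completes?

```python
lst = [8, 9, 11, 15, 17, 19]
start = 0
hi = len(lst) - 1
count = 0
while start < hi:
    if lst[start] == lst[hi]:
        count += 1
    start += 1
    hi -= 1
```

Let's trace through this code step by step.

Initialize: lst = [8, 9, 11, 15, 17, 19]
Initialize: start = 0
Initialize: hi = 5
Initialize: count = 0
Entering loop: while start < hi:
After iteration 1: start = 1, hi = 4, count = 0
After iteration 2: start = 2, hi = 3, count = 0
After iteration 3: start = 3, hi = 2, count = 0
Loop ends.

Final answer: 0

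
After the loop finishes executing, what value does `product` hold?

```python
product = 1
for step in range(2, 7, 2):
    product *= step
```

Let's trace through this code step by step.

Initialize: product = 1
Entering loop: for step in range(2, 7, 2):
After iteration 1: step = 2, product = 2
After iteration 2: step = 4, product = 8
After iteration 3: step = 6, product = 48
Loop ends.

Final answer: 48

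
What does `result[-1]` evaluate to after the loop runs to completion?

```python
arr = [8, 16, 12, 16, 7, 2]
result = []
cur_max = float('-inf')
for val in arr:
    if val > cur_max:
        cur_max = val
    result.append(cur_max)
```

Let's trace through this code step by step.

Initialize: arr = [8, 16, 12, 16, 7, 2]
Initialize: result = []
Initialize: cur_max = -inf
Entering loop: for val in arr:
After iteration 1: val = 8, result = [8], cur_max = 8
After iteration 2: val = 16, result = [8, 16], cur_max = 16
After iteration 3: val = 12, result = [8, 16, 16], cur_max = 16
After iteration 4: val = 16, result = [8, 16, 16, 16], cur_max = 16
After iteration 5: val = 7, result = [8, 16, 16, 16, 16], cur_max = 16
After iteration 6: val = 2, result = [8, 16, 16, 16, 16, 16], cur_max = 16
Loop ends.
result[-1] = 16

Final answer: 16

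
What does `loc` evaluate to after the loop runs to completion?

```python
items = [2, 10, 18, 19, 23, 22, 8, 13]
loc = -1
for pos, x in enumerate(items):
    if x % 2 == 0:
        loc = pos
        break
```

Let's trace through this code step by step.

Initialize: items = [2, 10, 18, 19, 23, 22, 8, 13]
Initialize: loc = -1
Entering loop: for pos, x in enumerate(items):
After iteration 1: pos = 0, x = 2, loc = 0
Loop ends.

Final answer: 0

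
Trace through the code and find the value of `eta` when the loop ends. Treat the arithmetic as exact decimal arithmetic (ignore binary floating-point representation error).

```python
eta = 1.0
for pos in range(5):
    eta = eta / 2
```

Let's trace through this code step by step.

Initialize: eta = 1.0
Entering loop: for pos in range(5):
After iteration 1: pos = 0, eta = 0.5
After iteration 2: pos = 1, eta = 0.25
After iteration 3: pos = 2, eta = 0.125
After iteration 4: pos = 3, eta = 0.0625
After iteration 5: pos = 4, eta = 0.03125
Loop ends.

Final answer: 0.03125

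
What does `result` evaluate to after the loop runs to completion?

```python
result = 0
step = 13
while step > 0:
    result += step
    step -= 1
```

Let's trace through this code step by step.

Initialize: result = 0
Initialize: step = 13
Entering loop: while step > 0:
After iteration 1: result = 13, step = 12
After iteration 2: result = 25, step = 11
After iteration 3: result = 36, step = 10
After iteration 4: result = 46, step = 9
After iteration 5: result = 55, step = 8
After iteration 6: result = 63, step = 7
After iteration 7: result = 70, step = 6
After iteration 8: result = 76, step = 5
After iteration 9: result = 81, step = 4
After iteration 10: result = 85, step = 3
After iteration 11: result = 88, step = 2
After iteration 12: result = 90, step = 1
After iteration 13: result = 91, step = 0
Loop ends.

Final answer: 91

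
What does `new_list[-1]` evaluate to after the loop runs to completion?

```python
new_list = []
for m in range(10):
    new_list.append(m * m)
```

Let's trace through this code step by step.

Initialize: new_list = []
Entering loop: for m in range(10):
After iteration 1: m = 0, new_list = [0]
After iteration 2: m = 1, new_list = [0, 1]
After iteration 3: m = 2, new_list = [0, 1, 4]
After iteration 4: m = 3, new_list = [0, 1, 4, 9]
After iteration 5: m = 4, new_list = [0, 1, 4, 9, 16]
After iteration 6: m = 5, new_list = [0, 1, 4, 9, 16, 25]
After iteration 7: m = 6, new_list = [0, 1, 4, 9, 16, 25, 36]
After iteration 8: m = 7, new_list = [0, 1, 4, 9, 16, 25, 36, 49]
After iteration 9: m = 8, new_list = [0, 1, 4, 9, 16, 25, 36, 49, 64]
After iteration 10: m = 9, new_list = [0, 1, 4, 9, 16, 25, 36, 49, 64, 81]
Loop ends.
new_list[-1] = 81

Final answer: 81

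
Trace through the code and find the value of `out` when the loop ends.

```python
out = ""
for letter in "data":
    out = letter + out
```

Let's trace through this code step by step.

Initialize: out = ''
Entering loop: for letter in "data":
After iteration 1: letter = 'd', out = 'd'
After iteration 2: letter = 'a', out = 'ad'
After iteration 3: letter = 't', out = 'tad'
After iteration 4: letter = 'a', out = 'atad'
Loop ends.

Final answer: 'atad'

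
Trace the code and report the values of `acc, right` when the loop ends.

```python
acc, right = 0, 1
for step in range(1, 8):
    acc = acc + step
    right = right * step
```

Let's trace through this code step by step.

Initialize: acc = 0
Initialize: right = 1
Entering loop: for step in range(1, 8):
After iteration 1: step = 1, acc = 1, right = 1
After iteration 2: step = 2, acc = 3, right = 2
After iteration 3: step = 3, acc = 6, right = 6
After iteration 4: step = 4, acc = 10, right = 24
After iteration 5: step = 5, acc = 15, right = 120
After iteration 6: step = 6, acc = 21, right = 720
After iteration 7: step = 7, acc = 28, right = 5040
Loop ends.

Final answer: 28, 5040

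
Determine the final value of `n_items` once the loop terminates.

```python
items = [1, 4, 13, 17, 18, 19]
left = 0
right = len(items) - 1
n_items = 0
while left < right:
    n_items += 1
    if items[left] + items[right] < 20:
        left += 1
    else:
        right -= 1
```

Let's trace through this code step by step.

Initialize: items = [1, 4, 13, 17, 18, 19]
Initialize: left = 0
Initialize: right = 5
Initialize: n_items = 0
Entering loop: while left < right:
After iteration 1: left = 0, right = 4, n_items = 1
After iteration 2: left = 1, right = 4, n_items = 2
After iteration 3: left = 1, right = 3, n_items = 3
After iteration 4: left = 1, right = 2, n_items = 4
After iteration 5: left = 2, right = 2, n_items = 5
Loop ends.

Final answer: 5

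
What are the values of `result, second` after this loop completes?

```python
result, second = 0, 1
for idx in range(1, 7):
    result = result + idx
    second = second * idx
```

Let's trace through this code step by step.

Initialize: result = 0
Initialize: second = 1
Entering loop: for idx in range(1, 7):
After iteration 1: idx = 1, result = 1, second = 1
After iteration 2: idx = 2, result = 3, second = 2
After iteration 3: idx = 3, result = 6, second = 6
After iteration 4: idx = 4, result = 10, second = 24
After iteration 5: idx = 5, result = 15, second = 120
After iteration 6: idx = 6, result = 21, second = 720
Loop ends.

Final answer: 21, 720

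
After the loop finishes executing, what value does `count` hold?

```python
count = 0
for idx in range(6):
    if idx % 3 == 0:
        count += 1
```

Let's trace through this code step by step.

Initialize: count = 0
Entering loop: for idx in range(6):
After iteration 1: idx = 0, count = 1
After iteration 2: idx = 1, count = 1
After iteration 3: idx = 2, count = 1
After iteration 4: idx = 3, count = 2
After iteration 5: idx = 4, count = 2
After iteration 6: idx = 5, count = 2
Loop ends.

Final answer: 2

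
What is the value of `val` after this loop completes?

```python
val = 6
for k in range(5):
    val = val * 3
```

Let's trace through this code step by step.

Initialize: val = 6
Entering loop: for k in range(5):
After iteration 1: k = 0, val = 18
After iteration 2: k = 1, val = 54
After iteration 3: k = 2, val = 162
After iteration 4: k = 3, val = 486
After iteration 5: k = 4, val = 1458
Loop ends.

Final answer: 1458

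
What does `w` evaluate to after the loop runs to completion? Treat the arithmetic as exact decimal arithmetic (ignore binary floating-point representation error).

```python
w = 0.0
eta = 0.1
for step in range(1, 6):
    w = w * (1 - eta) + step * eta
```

Let's trace through this code step by step.

Initialize: w = 0.0
Initialize: eta = 0.1
Entering loop: for step in range(1, 6):
After iteration 1: step = 1, w = 0.1
After iteration 2: step = 2, w = 0.29
After iteration 3: step = 3, w = 0.561
After iteration 4: step = 4, w = 0.9049
After iteration 5: step = 5, w = 1.31441
Loop ends.

Final answer: 1.31441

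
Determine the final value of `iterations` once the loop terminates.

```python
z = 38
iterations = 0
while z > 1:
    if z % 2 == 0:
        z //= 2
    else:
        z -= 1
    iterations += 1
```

Let's trace through this code step by step.

Initialize: z = 38
Initialize: iterations = 0
Entering loop: while z > 1:
After iteration 1: z = 19, iterations = 1
After iteration 2: z = 18, iterations = 2
After iteration 3: z = 9, iterations = 3
After iteration 4: z = 8, iterations = 4
After iteration 5: z = 4, iterations = 5
After iteration 6: z = 2, iterations = 6
After iteration 7: z = 1, iterations = 7
Loop ends.

Final answer: 7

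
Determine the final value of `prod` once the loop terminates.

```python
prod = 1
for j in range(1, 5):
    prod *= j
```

Let's trace through this code step by step.

Initialize: prod = 1
Entering loop: for j in range(1, 5):
After iteration 1: j = 1, prod = 1
After iteration 2: j = 2, prod = 2
After iteration 3: j = 3, prod = 6
After iteration 4: j = 4, prod = 24
Loop ends.

Final answer: 24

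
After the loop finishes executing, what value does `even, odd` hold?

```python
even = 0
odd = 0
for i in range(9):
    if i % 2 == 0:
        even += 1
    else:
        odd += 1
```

Let's trace through this code step by step.

Initialize: even = 0
Initialize: odd = 0
Entering loop: for i in range(9):
After iteration 1: i = 0, even = 1, odd = 0
After iteration 2: i = 1, even = 1, odd = 1
After iteration 3: i = 2, even = 2, odd = 1
After iteration 4: i = 3, even = 2, odd = 2
After iteration 5: i = 4, even = 3, odd = 2
After iteration 6: i = 5, even = 3, odd = 3
After iteration 7: i = 6, even = 4, odd = 3
After iteration 8: i = 7, even = 4, odd = 4
After iteration 9: i = 8, even = 5, odd = 4
Loop ends.

Final answer: 5, 4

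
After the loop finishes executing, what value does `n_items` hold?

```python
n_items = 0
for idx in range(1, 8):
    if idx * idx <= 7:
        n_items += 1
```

Let's trace through this code step by step.

Initialize: n_items = 0
Entering loop: for idx in range(1, 8):
After iteration 1: idx = 1, n_items = 1
After iteration 2: idx = 2, n_items = 2
After iteration 3: idx = 3, n_items = 2
After iteration 4: idx = 4, n_items = 2
After iteration 5: idx = 5, n_items = 2
After iteration 6: idx = 6, n_items = 2
After iteration 7: idx = 7, n_items = 2
Loop ends.

Final answer: 2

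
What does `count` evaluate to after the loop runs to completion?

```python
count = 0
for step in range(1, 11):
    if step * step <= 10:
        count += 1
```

Let's trace through this code step by step.

Initialize: count = 0
Entering loop: for step in range(1, 11):
After iteration 1: step = 1, count = 1
After iteration 2: step = 2, count = 2
After iteration 3: step = 3, count = 3
After iteration 4: step = 4, count = 3
After iteration 5: step = 5, count = 3
After iteration 6: step = 6, count = 3
After iteration 7: step = 7, count = 3
After iteration 8: step = 8, count = 3
After iteration 9: step = 9, count = 3
After iteration 10: step = 10, count = 3
Loop ends.

Final answer: 3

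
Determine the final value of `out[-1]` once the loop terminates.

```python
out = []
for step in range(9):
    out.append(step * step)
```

Let's trace through this code step by step.

Initialize: out = []
Entering loop: for step in range(9):
After iteration 1: step = 0, out = [0]
After iteration 2: step = 1, out = [0, 1]
After iteration 3: step = 2, out = [0, 1, 4]
After iteration 4: step = 3, out = [0, 1, 4, 9]
After iteration 5: step = 4, out = [0, 1, 4, 9, 16]
After iteration 6: step = 5, out = [0, 1, 4, 9, 16, 25]
After iteration 7: step = 6, out = [0, 1, 4, 9, 16, 25, 36]
After iteration 8: step = 7, out = [0, 1, 4, 9, 16, 25, 36, 49]
After iteration 9: step = 8, out = [0, 1, 4, 9, 16, 25, 36, 49, 64]
Loop ends.
out[-1] = 64

Final answer: 64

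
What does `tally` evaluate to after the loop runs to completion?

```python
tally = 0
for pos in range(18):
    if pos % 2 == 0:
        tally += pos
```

Let's trace through this code step by step.

Initialize: tally = 0
Entering loop: for pos in range(18):
After iteration 1: pos = 0, tally = 0
After iteration 2: pos = 1, tally = 0
After iteration 3: pos = 2, tally = 2
After iteration 4: pos = 3, tally = 2
After iteration 5: pos = 4, tally = 6
After iteration 6: pos = 5, tally = 6
After iteration 7: pos = 6, tally = 12
After iteration 8: pos = 7, tally = 12
After iteration 9: pos = 8, tally = 20
After iteration 10: pos = 9, tally = 20
After iteration 11: pos = 10, tally = 30
After iteration 12: pos = 11, tally = 30
After iteration 13: pos = 12, tally = 42
After iteration 14: pos = 13, tally = 42
After iteration 15: pos = 14, tally = 56
After iteration 16: pos = 15, tally = 56
After iteration 17: pos = 16, tally = 72
After iteration 18: pos = 17, tally = 72
Loop ends.

Final answer: 72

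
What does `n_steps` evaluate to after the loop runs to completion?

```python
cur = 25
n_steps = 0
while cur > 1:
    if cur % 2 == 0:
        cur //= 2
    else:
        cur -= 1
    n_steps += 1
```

Let's trace through this code step by step.

Initialize: cur = 25
Initialize: n_steps = 0
Entering loop: while cur > 1:
After iteration 1: cur = 24, n_steps = 1
After iteration 2: cur = 12, n_steps = 2
After iteration 3: cur = 6, n_steps = 3
After iteration 4: cur = 3, n_steps = 4
After iteration 5: cur = 2, n_steps = 5
After iteration 6: cur = 1, n_steps = 6
Loop ends.

Final answer: 6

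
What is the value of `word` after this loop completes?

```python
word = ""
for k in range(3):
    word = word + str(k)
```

Let's trace through this code step by step.

Initialize: word = ''
Entering loop: for k in range(3):
After iteration 1: k = 0, word = '0'
After iteration 2: k = 1, word = '01'
After iteration 3: k = 2, word = '012'
Loop ends.

Final answer: '012'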